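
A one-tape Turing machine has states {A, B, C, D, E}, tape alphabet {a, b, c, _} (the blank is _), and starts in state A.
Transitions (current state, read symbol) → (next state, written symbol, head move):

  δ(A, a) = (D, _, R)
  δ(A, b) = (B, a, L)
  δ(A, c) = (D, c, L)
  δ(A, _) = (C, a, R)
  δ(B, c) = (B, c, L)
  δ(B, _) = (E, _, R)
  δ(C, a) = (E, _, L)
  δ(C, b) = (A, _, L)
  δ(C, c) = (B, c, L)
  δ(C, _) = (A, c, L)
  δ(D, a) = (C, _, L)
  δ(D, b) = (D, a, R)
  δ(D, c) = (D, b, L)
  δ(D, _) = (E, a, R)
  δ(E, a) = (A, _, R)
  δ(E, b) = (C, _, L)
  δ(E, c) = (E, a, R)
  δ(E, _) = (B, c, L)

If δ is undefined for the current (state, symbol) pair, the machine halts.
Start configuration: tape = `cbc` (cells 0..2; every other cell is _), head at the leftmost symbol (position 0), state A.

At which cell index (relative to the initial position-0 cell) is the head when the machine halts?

-1

state=A head=0 tape=__[c]bc   (A,c)→(D,c,L)
state=D head=-1 tape=_[_]cbc   (D,_)→(E,a,R)
state=E head=0 tape=_a[c]bc   (E,c)→(E,a,R)
state=E head=1 tape=_aa[b]c   (E,b)→(C,_,L)
state=C head=0 tape=_a[a]_c   (C,a)→(E,_,L)
state=E head=-1 tape=_[a]__c   (E,a)→(A,_,R)
state=A head=0 tape=__[_]_c   (A,_)→(C,a,R)
state=C head=1 tape=__a[_]c   (C,_)→(A,c,L)
state=A head=0 tape=__[a]cc   (A,a)→(D,_,R)
state=D head=1 tape=___[c]c   (D,c)→(D,b,L)
state=D head=0 tape=__[_]bc   (D,_)→(E,a,R)
state=E head=1 tape=__a[b]c   (E,b)→(C,_,L)
state=C head=0 tape=__[a]_c   (C,a)→(E,_,L)
state=E head=-1 tape=_[_]__c   (E,_)→(B,c,L)
state=B head=-2 tape=[_]c__c   (B,_)→(E,_,R)
state=E head=-1 tape=_[c]__c   (E,c)→(E,a,R)
state=E head=0 tape=_a[_]_c   (E,_)→(B,c,L)
state=B head=-1 tape=_[a]c_c
At halt the head is at cell -1.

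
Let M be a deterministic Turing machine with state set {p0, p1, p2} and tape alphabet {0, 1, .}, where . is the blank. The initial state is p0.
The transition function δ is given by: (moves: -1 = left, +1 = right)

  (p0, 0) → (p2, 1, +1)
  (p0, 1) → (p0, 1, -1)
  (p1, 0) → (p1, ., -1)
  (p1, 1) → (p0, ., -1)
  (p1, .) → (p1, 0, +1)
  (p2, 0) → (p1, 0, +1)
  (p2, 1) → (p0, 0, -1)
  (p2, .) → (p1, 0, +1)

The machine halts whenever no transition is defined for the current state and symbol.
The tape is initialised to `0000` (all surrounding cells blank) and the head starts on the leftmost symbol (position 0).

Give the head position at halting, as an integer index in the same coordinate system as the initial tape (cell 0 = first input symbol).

p0 | .[0]000   read 0 → write 1, move +1, go to p2
p2 | .1[0]00   read 0 → write 0, move +1, go to p1
p1 | .10[0]0   read 0 → write ., move -1, go to p1
p1 | .1[0].0   read 0 → write ., move -1, go to p1
p1 | .[1]..0   read 1 → write ., move -1, go to p0
p0 | [.]...0
At halt the head is at cell -1.

-1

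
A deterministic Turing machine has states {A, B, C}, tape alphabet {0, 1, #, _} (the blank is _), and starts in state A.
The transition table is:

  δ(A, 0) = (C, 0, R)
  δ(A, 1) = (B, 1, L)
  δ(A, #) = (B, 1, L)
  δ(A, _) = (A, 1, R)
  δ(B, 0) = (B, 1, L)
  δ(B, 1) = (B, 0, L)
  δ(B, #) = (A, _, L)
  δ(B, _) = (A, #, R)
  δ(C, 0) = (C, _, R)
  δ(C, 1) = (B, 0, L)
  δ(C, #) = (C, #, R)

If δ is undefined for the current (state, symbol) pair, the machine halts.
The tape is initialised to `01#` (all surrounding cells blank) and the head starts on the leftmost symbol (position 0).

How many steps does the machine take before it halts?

state=A head=0 tape=___[0]1#_   (A,0)→(C,0,R)
state=C head=1 tape=___0[1]#_   (C,1)→(B,0,L)
state=B head=0 tape=___[0]0#_   (B,0)→(B,1,L)
state=B head=-1 tape=__[_]10#_   (B,_)→(A,#,R)
state=A head=0 tape=__#[1]0#_   (A,1)→(B,1,L)
state=B head=-1 tape=__[#]10#_   (B,#)→(A,_,L)
state=A head=-2 tape=_[_]_10#_   (A,_)→(A,1,R)
state=A head=-1 tape=_1[_]10#_   (A,_)→(A,1,R)
state=A head=0 tape=_11[1]0#_   (A,1)→(B,1,L)
state=B head=-1 tape=_1[1]10#_   (B,1)→(B,0,L)
state=B head=-2 tape=_[1]010#_   (B,1)→(B,0,L)
state=B head=-3 tape=[_]0010#_   (B,_)→(A,#,R)
state=A head=-2 tape=#[0]010#_   (A,0)→(C,0,R)
state=C head=-1 tape=#0[0]10#_   (C,0)→(C,_,R)
state=C head=0 tape=#0_[1]0#_   (C,1)→(B,0,L)
state=B head=-1 tape=#0[_]00#_   (B,_)→(A,#,R)
state=A head=0 tape=#0#[0]0#_   (A,0)→(C,0,R)
state=C head=1 tape=#0#0[0]#_   (C,0)→(C,_,R)
state=C head=2 tape=#0#0_[#]_   (C,#)→(C,#,R)
state=C head=3 tape=#0#0_#[_]
M halts after 19 transitions.

19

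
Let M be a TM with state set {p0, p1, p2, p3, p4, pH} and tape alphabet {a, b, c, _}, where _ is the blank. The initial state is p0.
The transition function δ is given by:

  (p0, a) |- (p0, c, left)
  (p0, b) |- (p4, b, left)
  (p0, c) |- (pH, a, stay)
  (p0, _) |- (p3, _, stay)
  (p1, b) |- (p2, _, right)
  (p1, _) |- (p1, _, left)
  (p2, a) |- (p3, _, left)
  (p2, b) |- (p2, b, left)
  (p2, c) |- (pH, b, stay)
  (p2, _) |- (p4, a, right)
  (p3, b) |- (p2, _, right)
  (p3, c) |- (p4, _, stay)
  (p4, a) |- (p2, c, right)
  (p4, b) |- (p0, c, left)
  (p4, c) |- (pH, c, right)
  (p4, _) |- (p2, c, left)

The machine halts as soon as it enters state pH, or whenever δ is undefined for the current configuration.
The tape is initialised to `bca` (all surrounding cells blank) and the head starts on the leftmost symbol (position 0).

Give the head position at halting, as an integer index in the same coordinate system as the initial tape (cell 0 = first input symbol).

state=p0 head=0 tape=__[b]ca   (p0,b)→(p4,b,left)
state=p4 head=-1 tape=_[_]bca   (p4,_)→(p2,c,left)
state=p2 head=-2 tape=[_]cbca   (p2,_)→(p4,a,right)
state=p4 head=-1 tape=a[c]bca   (p4,c)→(pH,c,right)
state=pH head=0 tape=ac[b]ca
At halt the head is at cell 0.

0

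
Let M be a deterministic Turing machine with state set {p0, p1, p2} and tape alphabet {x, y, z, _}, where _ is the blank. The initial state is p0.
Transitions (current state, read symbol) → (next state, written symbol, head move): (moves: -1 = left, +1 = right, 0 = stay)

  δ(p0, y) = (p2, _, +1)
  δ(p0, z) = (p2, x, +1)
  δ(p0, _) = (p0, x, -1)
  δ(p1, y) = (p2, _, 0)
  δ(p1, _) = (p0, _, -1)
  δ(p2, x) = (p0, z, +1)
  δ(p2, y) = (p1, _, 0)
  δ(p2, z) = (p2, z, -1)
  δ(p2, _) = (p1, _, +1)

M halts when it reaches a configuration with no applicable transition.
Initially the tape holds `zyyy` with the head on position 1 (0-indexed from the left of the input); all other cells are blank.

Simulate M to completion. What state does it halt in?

p0

p0 | z[y]yy__   read y → write _, move +1, go to p2
p2 | z_[y]y__   read y → write _, move 0, go to p1
p1 | z_[_]y__   read _ → write _, move -1, go to p0
p0 | z[_]_y__   read _ → write x, move -1, go to p0
p0 | [z]x_y__   read z → write x, move +1, go to p2
p2 | x[x]_y__   read x → write z, move +1, go to p0
p0 | xz[_]y__   read _ → write x, move -1, go to p0
p0 | x[z]xy__   read z → write x, move +1, go to p2
p2 | xx[x]y__   read x → write z, move +1, go to p0
p0 | xxz[y]__   read y → write _, move +1, go to p2
p2 | xxz_[_]_   read _ → write _, move +1, go to p1
p1 | xxz__[_]   read _ → write _, move -1, go to p0
p0 | xxz_[_]_   read _ → write x, move -1, go to p0
p0 | xxz[_]x_   read _ → write x, move -1, go to p0
p0 | xx[z]xx_   read z → write x, move +1, go to p2
p2 | xxx[x]x_   read x → write z, move +1, go to p0
p0 | xxxz[x]_
No transition is defined for (p0, x); M halts in state p0.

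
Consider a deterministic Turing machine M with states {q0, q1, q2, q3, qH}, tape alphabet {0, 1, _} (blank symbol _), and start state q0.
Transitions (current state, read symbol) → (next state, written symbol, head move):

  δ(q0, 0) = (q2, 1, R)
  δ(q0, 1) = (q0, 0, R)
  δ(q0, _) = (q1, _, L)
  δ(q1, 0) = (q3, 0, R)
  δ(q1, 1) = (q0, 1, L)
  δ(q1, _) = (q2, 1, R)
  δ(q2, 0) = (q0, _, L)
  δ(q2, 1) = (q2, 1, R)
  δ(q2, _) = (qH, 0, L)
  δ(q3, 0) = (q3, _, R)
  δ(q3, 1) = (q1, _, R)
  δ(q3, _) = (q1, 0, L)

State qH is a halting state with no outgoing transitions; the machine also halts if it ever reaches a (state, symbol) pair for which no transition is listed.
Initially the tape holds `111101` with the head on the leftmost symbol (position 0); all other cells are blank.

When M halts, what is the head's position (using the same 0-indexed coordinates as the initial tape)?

state=q0 head=0 tape=[1]11101_   (q0,1)→(q0,0,R)
state=q0 head=1 tape=0[1]1101_   (q0,1)→(q0,0,R)
state=q0 head=2 tape=00[1]101_   (q0,1)→(q0,0,R)
state=q0 head=3 tape=000[1]01_   (q0,1)→(q0,0,R)
state=q0 head=4 tape=0000[0]1_   (q0,0)→(q2,1,R)
state=q2 head=5 tape=00001[1]_   (q2,1)→(q2,1,R)
state=q2 head=6 tape=000011[_]   (q2,_)→(qH,0,L)
state=qH head=5 tape=00001[1]0
At halt the head is at cell 5.

5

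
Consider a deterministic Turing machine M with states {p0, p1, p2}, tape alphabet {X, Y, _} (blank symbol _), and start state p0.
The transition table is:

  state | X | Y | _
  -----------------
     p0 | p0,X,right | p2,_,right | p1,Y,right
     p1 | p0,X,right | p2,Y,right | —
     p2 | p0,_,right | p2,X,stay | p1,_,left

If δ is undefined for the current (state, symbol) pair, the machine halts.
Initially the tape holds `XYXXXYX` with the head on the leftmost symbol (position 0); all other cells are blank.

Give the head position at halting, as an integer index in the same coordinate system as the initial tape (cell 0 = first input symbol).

8

p0 | [X]YXXXYX__   read X → write X, move right, go to p0
p0 | X[Y]XXXYX__   read Y → write _, move right, go to p2
p2 | X_[X]XXYX__   read X → write _, move right, go to p0
p0 | X__[X]XYX__   read X → write X, move right, go to p0
p0 | X__X[X]YX__   read X → write X, move right, go to p0
p0 | X__XX[Y]X__   read Y → write _, move right, go to p2
p2 | X__XX_[X]__   read X → write _, move right, go to p0
p0 | X__XX__[_]_   read _ → write Y, move right, go to p1
p1 | X__XX__Y[_]
At halt the head is at cell 8.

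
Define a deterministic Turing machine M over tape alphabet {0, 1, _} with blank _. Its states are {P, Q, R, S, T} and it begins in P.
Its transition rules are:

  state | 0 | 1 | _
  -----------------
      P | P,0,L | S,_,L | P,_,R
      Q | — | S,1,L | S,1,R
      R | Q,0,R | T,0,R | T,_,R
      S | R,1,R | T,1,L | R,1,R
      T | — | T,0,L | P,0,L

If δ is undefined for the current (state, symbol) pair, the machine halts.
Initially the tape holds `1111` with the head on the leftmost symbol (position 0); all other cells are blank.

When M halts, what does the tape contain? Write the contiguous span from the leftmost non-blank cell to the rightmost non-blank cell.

1_0011

state=P head=0 tape=__[1]111   (P,1)→(S,_,L)
state=S head=-1 tape=_[_]_111   (S,_)→(R,1,R)
state=R head=0 tape=_1[_]111   (R,_)→(T,_,R)
state=T head=1 tape=_1_[1]11   (T,1)→(T,0,L)
state=T head=0 tape=_1[_]011   (T,_)→(P,0,L)
state=P head=-1 tape=_[1]0011   (P,1)→(S,_,L)
state=S head=-2 tape=[_]_0011   (S,_)→(R,1,R)
state=R head=-1 tape=1[_]0011   (R,_)→(T,_,R)
state=T head=0 tape=1_[0]011
The non-blank tape span at halt is 1_0011.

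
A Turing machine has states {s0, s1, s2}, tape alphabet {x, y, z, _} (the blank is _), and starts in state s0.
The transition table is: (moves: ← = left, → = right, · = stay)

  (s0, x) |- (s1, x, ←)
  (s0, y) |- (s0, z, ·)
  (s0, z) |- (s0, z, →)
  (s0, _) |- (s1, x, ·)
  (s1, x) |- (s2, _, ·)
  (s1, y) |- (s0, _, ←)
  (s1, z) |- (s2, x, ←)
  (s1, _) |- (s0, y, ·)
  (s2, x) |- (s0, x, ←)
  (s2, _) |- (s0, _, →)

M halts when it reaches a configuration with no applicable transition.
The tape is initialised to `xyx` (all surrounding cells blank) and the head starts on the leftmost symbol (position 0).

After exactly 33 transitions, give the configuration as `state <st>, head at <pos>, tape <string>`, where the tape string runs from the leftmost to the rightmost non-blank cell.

state=s0 head=0 tape=_____[x]yx   (s0,x)→(s1,x,←)
state=s1 head=-1 tape=____[_]xyx   (s1,_)→(s0,y,·)
state=s0 head=-1 tape=____[y]xyx   (s0,y)→(s0,z,·)
state=s0 head=-1 tape=____[z]xyx   (s0,z)→(s0,z,→)
state=s0 head=0 tape=____z[x]yx   (s0,x)→(s1,x,←)
state=s1 head=-1 tape=____[z]xyx   (s1,z)→(s2,x,←)
state=s2 head=-2 tape=___[_]xxyx   (s2,_)→(s0,_,→)
state=s0 head=-1 tape=____[x]xyx   (s0,x)→(s1,x,←)
state=s1 head=-2 tape=___[_]xxyx   (s1,_)→(s0,y,·)
state=s0 head=-2 tape=___[y]xxyx   (s0,y)→(s0,z,·)
state=s0 head=-2 tape=___[z]xxyx   (s0,z)→(s0,z,→)
state=s0 head=-1 tape=___z[x]xyx   (s0,x)→(s1,x,←)
state=s1 head=-2 tape=___[z]xxyx   (s1,z)→(s2,x,←)
state=s2 head=-3 tape=__[_]xxxyx   (s2,_)→(s0,_,→)
state=s0 head=-2 tape=___[x]xxyx   (s0,x)→(s1,x,←)
state=s1 head=-3 tape=__[_]xxxyx   (s1,_)→(s0,y,·)
state=s0 head=-3 tape=__[y]xxxyx   (s0,y)→(s0,z,·)
state=s0 head=-3 tape=__[z]xxxyx   (s0,z)→(s0,z,→)
state=s0 head=-2 tape=__z[x]xxyx   (s0,x)→(s1,x,←)
state=s1 head=-3 tape=__[z]xxxyx   (s1,z)→(s2,x,←)
state=s2 head=-4 tape=_[_]xxxxyx   (s2,_)→(s0,_,→)
state=s0 head=-3 tape=__[x]xxxyx   (s0,x)→(s1,x,←)
state=s1 head=-4 tape=_[_]xxxxyx   (s1,_)→(s0,y,·)
state=s0 head=-4 tape=_[y]xxxxyx   (s0,y)→(s0,z,·)
state=s0 head=-4 tape=_[z]xxxxyx   (s0,z)→(s0,z,→)
state=s0 head=-3 tape=_z[x]xxxyx   (s0,x)→(s1,x,←)
state=s1 head=-4 tape=_[z]xxxxyx   (s1,z)→(s2,x,←)
state=s2 head=-5 tape=[_]xxxxxyx   (s2,_)→(s0,_,→)
state=s0 head=-4 tape=_[x]xxxxyx   (s0,x)→(s1,x,←)
state=s1 head=-5 tape=[_]xxxxxyx   (s1,_)→(s0,y,·)
state=s0 head=-5 tape=[y]xxxxxyx   (s0,y)→(s0,z,·)
state=s0 head=-5 tape=[z]xxxxxyx   (s0,z)→(s0,z,→)
state=s0 head=-4 tape=z[x]xxxxyx   (s0,x)→(s1,x,←)
state=s1 head=-5 tape=[z]xxxxxyx
After 33 steps: state s1, head at -5, tape zxxxxxyx.

state s1, head at -5, tape zxxxxxyx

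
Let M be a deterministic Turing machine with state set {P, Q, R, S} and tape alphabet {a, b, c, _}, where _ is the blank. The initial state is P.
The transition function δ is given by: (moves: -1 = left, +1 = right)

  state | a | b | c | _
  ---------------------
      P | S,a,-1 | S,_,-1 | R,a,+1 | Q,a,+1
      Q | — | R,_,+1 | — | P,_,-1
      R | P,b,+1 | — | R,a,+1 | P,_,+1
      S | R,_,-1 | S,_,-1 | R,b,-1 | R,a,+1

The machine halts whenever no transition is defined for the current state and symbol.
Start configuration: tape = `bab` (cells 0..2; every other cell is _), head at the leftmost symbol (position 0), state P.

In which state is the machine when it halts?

P | ___[b]ab   read b → write _, move -1, go to S
S | __[_]_ab   read _ → write a, move +1, go to R
R | __a[_]ab   read _ → write _, move +1, go to P
P | __a_[a]b   read a → write a, move -1, go to S
S | __a[_]ab   read _ → write a, move +1, go to R
R | __aa[a]b   read a → write b, move +1, go to P
P | __aab[b]   read b → write _, move -1, go to S
S | __aa[b]_   read b → write _, move -1, go to S
S | __a[a]__   read a → write _, move -1, go to R
R | __[a]___   read a → write b, move +1, go to P
P | __b[_]__   read _ → write a, move +1, go to Q
Q | __ba[_]_   read _ → write _, move -1, go to P
P | __b[a]__   read a → write a, move -1, go to S
S | __[b]a__   read b → write _, move -1, go to S
S | _[_]_a__   read _ → write a, move +1, go to R
R | _a[_]a__   read _ → write _, move +1, go to P
P | _a_[a]__   read a → write a, move -1, go to S
S | _a[_]a__   read _ → write a, move +1, go to R
R | _aa[a]__   read a → write b, move +1, go to P
P | _aab[_]_   read _ → write a, move +1, go to Q
Q | _aaba[_]   read _ → write _, move -1, go to P
P | _aab[a]_   read a → write a, move -1, go to S
S | _aa[b]a_   read b → write _, move -1, go to S
S | _a[a]_a_   read a → write _, move -1, go to R
R | _[a]__a_   read a → write b, move +1, go to P
P | _b[_]_a_   read _ → write a, move +1, go to Q
Q | _ba[_]a_   read _ → write _, move -1, go to P
P | _b[a]_a_   read a → write a, move -1, go to S
S | _[b]a_a_   read b → write _, move -1, go to S
S | [_]_a_a_   read _ → write a, move +1, go to R
R | a[_]a_a_   read _ → write _, move +1, go to P
P | a_[a]_a_   read a → write a, move -1, go to S
S | a[_]a_a_   read _ → write a, move +1, go to R
R | aa[a]_a_   read a → write b, move +1, go to P
P | aab[_]a_   read _ → write a, move +1, go to Q
Q | aaba[a]_
No transition is defined for (Q, a); M halts in state Q.

Q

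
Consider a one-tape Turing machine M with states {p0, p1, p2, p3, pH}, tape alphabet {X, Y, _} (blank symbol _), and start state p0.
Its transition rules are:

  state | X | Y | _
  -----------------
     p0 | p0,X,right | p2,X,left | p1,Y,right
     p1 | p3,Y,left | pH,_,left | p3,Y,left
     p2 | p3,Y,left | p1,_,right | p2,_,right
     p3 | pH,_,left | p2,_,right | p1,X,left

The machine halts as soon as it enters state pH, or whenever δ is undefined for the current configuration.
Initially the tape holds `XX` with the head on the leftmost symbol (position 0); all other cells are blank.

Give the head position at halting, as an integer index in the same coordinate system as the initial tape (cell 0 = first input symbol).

p0 | [X]X___   read X → write X, move right, go to p0
p0 | X[X]___   read X → write X, move right, go to p0
p0 | XX[_]__   read _ → write Y, move right, go to p1
p1 | XXY[_]_   read _ → write Y, move left, go to p3
p3 | XX[Y]Y_   read Y → write _, move right, go to p2
p2 | XX_[Y]_   read Y → write _, move right, go to p1
p1 | XX__[_]   read _ → write Y, move left, go to p3
p3 | XX_[_]Y   read _ → write X, move left, go to p1
p1 | XX[_]XY   read _ → write Y, move left, go to p3
p3 | X[X]YXY   read X → write _, move left, go to pH
pH | [X]_YXY
At halt the head is at cell 0.

0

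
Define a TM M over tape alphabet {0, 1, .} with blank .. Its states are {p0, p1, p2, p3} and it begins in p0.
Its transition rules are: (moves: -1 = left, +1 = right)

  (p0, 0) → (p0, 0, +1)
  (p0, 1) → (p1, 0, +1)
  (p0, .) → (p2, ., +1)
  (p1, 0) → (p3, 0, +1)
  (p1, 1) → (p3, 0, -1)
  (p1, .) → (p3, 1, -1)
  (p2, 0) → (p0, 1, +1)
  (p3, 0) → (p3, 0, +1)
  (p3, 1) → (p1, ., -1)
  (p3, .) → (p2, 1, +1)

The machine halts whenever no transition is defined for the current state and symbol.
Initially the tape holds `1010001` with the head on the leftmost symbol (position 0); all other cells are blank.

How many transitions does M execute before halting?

14

p0 | [1]010001..   read 1 → write 0, move +1, go to p1
p1 | 0[0]10001..   read 0 → write 0, move +1, go to p3
p3 | 00[1]0001..   read 1 → write ., move -1, go to p1
p1 | 0[0].0001..   read 0 → write 0, move +1, go to p3
p3 | 00[.]0001..   read . → write 1, move +1, go to p2
p2 | 001[0]001..   read 0 → write 1, move +1, go to p0
p0 | 0011[0]01..   read 0 → write 0, move +1, go to p0
p0 | 00110[0]1..   read 0 → write 0, move +1, go to p0
p0 | 001100[1]..   read 1 → write 0, move +1, go to p1
p1 | 0011000[.].   read . → write 1, move -1, go to p3
p3 | 001100[0]1.   read 0 → write 0, move +1, go to p3
p3 | 0011000[1].   read 1 → write ., move -1, go to p1
p1 | 001100[0]..   read 0 → write 0, move +1, go to p3
p3 | 0011000[.].   read . → write 1, move +1, go to p2
p2 | 00110001[.]
M halts after 14 transitions.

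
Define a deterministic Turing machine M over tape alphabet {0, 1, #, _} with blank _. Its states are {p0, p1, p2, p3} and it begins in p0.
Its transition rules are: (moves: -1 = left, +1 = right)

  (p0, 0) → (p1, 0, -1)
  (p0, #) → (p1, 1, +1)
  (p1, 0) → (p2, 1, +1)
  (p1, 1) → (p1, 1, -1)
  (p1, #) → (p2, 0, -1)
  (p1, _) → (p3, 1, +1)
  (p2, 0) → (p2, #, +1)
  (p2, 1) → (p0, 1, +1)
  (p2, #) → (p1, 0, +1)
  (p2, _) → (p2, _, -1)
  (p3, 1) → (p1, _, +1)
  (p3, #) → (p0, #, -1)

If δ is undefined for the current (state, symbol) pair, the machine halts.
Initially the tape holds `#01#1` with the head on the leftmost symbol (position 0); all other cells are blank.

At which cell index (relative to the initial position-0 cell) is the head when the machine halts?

p0 | _[#]01#1__   read # → write 1, move +1, go to p1
p1 | _1[0]1#1__   read 0 → write 1, move +1, go to p2
p2 | _11[1]#1__   read 1 → write 1, move +1, go to p0
p0 | _111[#]1__   read # → write 1, move +1, go to p1
p1 | _1111[1]__   read 1 → write 1, move -1, go to p1
p1 | _111[1]1__   read 1 → write 1, move -1, go to p1
p1 | _11[1]11__   read 1 → write 1, move -1, go to p1
p1 | _1[1]111__   read 1 → write 1, move -1, go to p1
p1 | _[1]1111__   read 1 → write 1, move -1, go to p1
p1 | [_]11111__   read _ → write 1, move +1, go to p3
p3 | 1[1]1111__   read 1 → write _, move +1, go to p1
p1 | 1_[1]111__   read 1 → write 1, move -1, go to p1
p1 | 1[_]1111__   read _ → write 1, move +1, go to p3
p3 | 11[1]111__   read 1 → write _, move +1, go to p1
p1 | 11_[1]11__   read 1 → write 1, move -1, go to p1
p1 | 11[_]111__   read _ → write 1, move +1, go to p3
p3 | 111[1]11__   read 1 → write _, move +1, go to p1
p1 | 111_[1]1__   read 1 → write 1, move -1, go to p1
p1 | 111[_]11__   read _ → write 1, move +1, go to p3
p3 | 1111[1]1__   read 1 → write _, move +1, go to p1
p1 | 1111_[1]__   read 1 → write 1, move -1, go to p1
p1 | 1111[_]1__   read _ → write 1, move +1, go to p3
p3 | 11111[1]__   read 1 → write _, move +1, go to p1
p1 | 11111_[_]_   read _ → write 1, move +1, go to p3
p3 | 11111_1[_]
At halt the head is at cell 6.

6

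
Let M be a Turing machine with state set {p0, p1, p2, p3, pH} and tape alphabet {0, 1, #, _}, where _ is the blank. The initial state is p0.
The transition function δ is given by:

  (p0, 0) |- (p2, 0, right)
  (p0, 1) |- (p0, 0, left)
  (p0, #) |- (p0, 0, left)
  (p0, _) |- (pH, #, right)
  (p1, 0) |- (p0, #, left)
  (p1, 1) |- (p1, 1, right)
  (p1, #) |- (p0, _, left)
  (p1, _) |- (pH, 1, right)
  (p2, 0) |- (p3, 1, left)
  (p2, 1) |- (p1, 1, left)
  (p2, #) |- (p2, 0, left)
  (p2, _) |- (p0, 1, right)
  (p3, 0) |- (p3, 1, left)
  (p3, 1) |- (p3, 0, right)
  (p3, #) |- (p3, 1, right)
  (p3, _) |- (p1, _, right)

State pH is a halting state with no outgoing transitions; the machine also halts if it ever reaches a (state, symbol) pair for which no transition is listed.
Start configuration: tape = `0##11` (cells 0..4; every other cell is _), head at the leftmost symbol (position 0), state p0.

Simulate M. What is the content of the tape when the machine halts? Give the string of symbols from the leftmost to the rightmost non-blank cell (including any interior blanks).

state=p0 head=0 tape=_[0]##11   (p0,0)→(p2,0,right)
state=p2 head=1 tape=_0[#]#11   (p2,#)→(p2,0,left)
state=p2 head=0 tape=_[0]0#11   (p2,0)→(p3,1,left)
state=p3 head=-1 tape=[_]10#11   (p3,_)→(p1,_,right)
state=p1 head=0 tape=_[1]0#11   (p1,1)→(p1,1,right)
state=p1 head=1 tape=_1[0]#11   (p1,0)→(p0,#,left)
state=p0 head=0 tape=_[1]##11   (p0,1)→(p0,0,left)
state=p0 head=-1 tape=[_]0##11   (p0,_)→(pH,#,right)
state=pH head=0 tape=#[0]##11
The non-blank tape span at halt is #0##11.

#0##11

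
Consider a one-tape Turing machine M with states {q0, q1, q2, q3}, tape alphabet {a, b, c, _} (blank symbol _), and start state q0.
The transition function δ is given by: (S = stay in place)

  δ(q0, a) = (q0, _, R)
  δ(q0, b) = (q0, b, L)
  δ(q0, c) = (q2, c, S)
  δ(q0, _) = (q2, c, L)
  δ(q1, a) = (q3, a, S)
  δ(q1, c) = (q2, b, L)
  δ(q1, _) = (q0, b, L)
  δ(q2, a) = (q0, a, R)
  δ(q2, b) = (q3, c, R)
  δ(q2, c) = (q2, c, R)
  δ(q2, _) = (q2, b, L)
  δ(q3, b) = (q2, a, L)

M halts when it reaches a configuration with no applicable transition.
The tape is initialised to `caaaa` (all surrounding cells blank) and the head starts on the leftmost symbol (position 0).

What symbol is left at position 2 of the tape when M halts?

state=q0 head=0 tape=[c]aaaa_   (q0,c)→(q2,c,S)
state=q2 head=0 tape=[c]aaaa_   (q2,c)→(q2,c,R)
state=q2 head=1 tape=c[a]aaa_   (q2,a)→(q0,a,R)
state=q0 head=2 tape=ca[a]aa_   (q0,a)→(q0,_,R)
state=q0 head=3 tape=ca_[a]a_   (q0,a)→(q0,_,R)
state=q0 head=4 tape=ca__[a]_   (q0,a)→(q0,_,R)
state=q0 head=5 tape=ca___[_]   (q0,_)→(q2,c,L)
state=q2 head=4 tape=ca__[_]c   (q2,_)→(q2,b,L)
state=q2 head=3 tape=ca_[_]bc   (q2,_)→(q2,b,L)
state=q2 head=2 tape=ca[_]bbc   (q2,_)→(q2,b,L)
state=q2 head=1 tape=c[a]bbbc   (q2,a)→(q0,a,R)
state=q0 head=2 tape=ca[b]bbc   (q0,b)→(q0,b,L)
state=q0 head=1 tape=c[a]bbbc   (q0,a)→(q0,_,R)
state=q0 head=2 tape=c_[b]bbc   (q0,b)→(q0,b,L)
state=q0 head=1 tape=c[_]bbbc   (q0,_)→(q2,c,L)
state=q2 head=0 tape=[c]cbbbc   (q2,c)→(q2,c,R)
state=q2 head=1 tape=c[c]bbbc   (q2,c)→(q2,c,R)
state=q2 head=2 tape=cc[b]bbc   (q2,b)→(q3,c,R)
state=q3 head=3 tape=ccc[b]bc   (q3,b)→(q2,a,L)
state=q2 head=2 tape=cc[c]abc   (q2,c)→(q2,c,R)
state=q2 head=3 tape=ccc[a]bc   (q2,a)→(q0,a,R)
state=q0 head=4 tape=ccca[b]c   (q0,b)→(q0,b,L)
state=q0 head=3 tape=ccc[a]bc   (q0,a)→(q0,_,R)
state=q0 head=4 tape=ccc_[b]c   (q0,b)→(q0,b,L)
state=q0 head=3 tape=ccc[_]bc   (q0,_)→(q2,c,L)
state=q2 head=2 tape=cc[c]cbc   (q2,c)→(q2,c,R)
state=q2 head=3 tape=ccc[c]bc   (q2,c)→(q2,c,R)
state=q2 head=4 tape=cccc[b]c   (q2,b)→(q3,c,R)
state=q3 head=5 tape=ccccc[c]
Cell 2 holds c when M halts.

c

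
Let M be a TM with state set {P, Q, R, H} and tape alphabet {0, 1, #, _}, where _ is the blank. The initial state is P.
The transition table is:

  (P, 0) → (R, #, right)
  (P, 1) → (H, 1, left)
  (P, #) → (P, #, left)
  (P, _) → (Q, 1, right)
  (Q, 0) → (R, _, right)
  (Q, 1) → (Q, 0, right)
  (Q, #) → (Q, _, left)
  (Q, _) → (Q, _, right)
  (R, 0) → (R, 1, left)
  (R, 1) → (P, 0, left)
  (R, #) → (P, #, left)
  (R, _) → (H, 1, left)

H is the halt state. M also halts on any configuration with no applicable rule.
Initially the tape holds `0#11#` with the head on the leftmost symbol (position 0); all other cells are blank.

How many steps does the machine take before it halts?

15

P | _[0]#11#   read 0 → write #, move right, go to R
R | _#[#]11#   read # → write #, move left, go to P
P | _[#]#11#   read # → write #, move left, go to P
P | [_]##11#   read _ → write 1, move right, go to Q
Q | 1[#]#11#   read # → write _, move left, go to Q
Q | [1]_#11#   read 1 → write 0, move right, go to Q
Q | 0[_]#11#   read _ → write _, move right, go to Q
Q | 0_[#]11#   read # → write _, move left, go to Q
Q | 0[_]_11#   read _ → write _, move right, go to Q
Q | 0_[_]11#   read _ → write _, move right, go to Q
Q | 0__[1]1#   read 1 → write 0, move right, go to Q
Q | 0__0[1]#   read 1 → write 0, move right, go to Q
Q | 0__00[#]   read # → write _, move left, go to Q
Q | 0__0[0]_   read 0 → write _, move right, go to R
R | 0__0_[_]   read _ → write 1, move left, go to H
H | 0__0[_]1
M halts after 15 transitions.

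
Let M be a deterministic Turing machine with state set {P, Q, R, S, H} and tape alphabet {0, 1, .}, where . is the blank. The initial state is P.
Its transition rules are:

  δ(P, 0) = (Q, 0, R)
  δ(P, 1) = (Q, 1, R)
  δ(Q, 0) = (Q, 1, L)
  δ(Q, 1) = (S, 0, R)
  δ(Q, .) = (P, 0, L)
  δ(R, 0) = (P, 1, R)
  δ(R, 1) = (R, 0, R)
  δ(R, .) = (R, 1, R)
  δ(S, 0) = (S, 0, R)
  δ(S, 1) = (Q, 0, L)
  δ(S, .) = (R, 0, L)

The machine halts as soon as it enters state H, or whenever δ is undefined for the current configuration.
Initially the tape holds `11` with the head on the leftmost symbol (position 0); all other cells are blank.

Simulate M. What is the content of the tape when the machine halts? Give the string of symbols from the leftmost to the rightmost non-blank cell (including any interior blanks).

P | ..[1]1..   read 1 → write 1, move R, go to Q
Q | ..1[1]..   read 1 → write 0, move R, go to S
S | ..10[.].   read . → write 0, move L, go to R
R | ..1[0]0.   read 0 → write 1, move R, go to P
P | ..11[0].   read 0 → write 0, move R, go to Q
Q | ..110[.]   read . → write 0, move L, go to P
P | ..11[0]0   read 0 → write 0, move R, go to Q
Q | ..110[0]   read 0 → write 1, move L, go to Q
Q | ..11[0]1   read 0 → write 1, move L, go to Q
Q | ..1[1]11   read 1 → write 0, move R, go to S
S | ..10[1]1   read 1 → write 0, move L, go to Q
Q | ..1[0]01   read 0 → write 1, move L, go to Q
Q | ..[1]101   read 1 → write 0, move R, go to S
S | ..0[1]01   read 1 → write 0, move L, go to Q
Q | ..[0]001   read 0 → write 1, move L, go to Q
Q | .[.]1001   read . → write 0, move L, go to P
P | [.]01001
The non-blank tape span at halt is 01001.

01001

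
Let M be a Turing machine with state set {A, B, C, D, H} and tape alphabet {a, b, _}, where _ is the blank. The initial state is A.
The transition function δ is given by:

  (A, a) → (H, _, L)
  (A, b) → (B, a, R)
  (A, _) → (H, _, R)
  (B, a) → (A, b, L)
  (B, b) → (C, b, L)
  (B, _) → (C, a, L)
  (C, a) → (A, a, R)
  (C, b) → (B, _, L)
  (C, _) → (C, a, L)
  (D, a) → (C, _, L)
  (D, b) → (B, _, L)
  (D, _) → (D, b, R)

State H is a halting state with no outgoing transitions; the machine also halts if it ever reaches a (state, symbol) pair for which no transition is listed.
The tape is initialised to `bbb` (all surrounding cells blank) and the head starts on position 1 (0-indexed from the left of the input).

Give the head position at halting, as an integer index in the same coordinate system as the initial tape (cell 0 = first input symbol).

state=A head=1 tape=b[b]b_   (A,b)→(B,a,R)
state=B head=2 tape=ba[b]_   (B,b)→(C,b,L)
state=C head=1 tape=b[a]b_   (C,a)→(A,a,R)
state=A head=2 tape=ba[b]_   (A,b)→(B,a,R)
state=B head=3 tape=baa[_]   (B,_)→(C,a,L)
state=C head=2 tape=ba[a]a   (C,a)→(A,a,R)
state=A head=3 tape=baa[a]   (A,a)→(H,_,L)
state=H head=2 tape=ba[a]_
At halt the head is at cell 2.

2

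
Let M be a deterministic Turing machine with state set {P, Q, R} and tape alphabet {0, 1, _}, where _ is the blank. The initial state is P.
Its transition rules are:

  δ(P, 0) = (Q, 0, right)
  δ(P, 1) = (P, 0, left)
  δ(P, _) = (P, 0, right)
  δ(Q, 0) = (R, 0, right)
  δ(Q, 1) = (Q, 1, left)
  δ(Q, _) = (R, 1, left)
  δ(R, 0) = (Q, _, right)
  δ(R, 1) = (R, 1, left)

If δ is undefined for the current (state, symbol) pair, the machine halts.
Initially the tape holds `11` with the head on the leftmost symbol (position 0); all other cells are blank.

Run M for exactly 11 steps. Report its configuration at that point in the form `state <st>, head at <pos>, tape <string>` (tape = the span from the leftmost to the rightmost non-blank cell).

state=P head=0 tape=_[1]1   (P,1)→(P,0,left)
state=P head=-1 tape=[_]01   (P,_)→(P,0,right)
state=P head=0 tape=0[0]1   (P,0)→(Q,0,right)
state=Q head=1 tape=00[1]   (Q,1)→(Q,1,left)
state=Q head=0 tape=0[0]1   (Q,0)→(R,0,right)
state=R head=1 tape=00[1]   (R,1)→(R,1,left)
state=R head=0 tape=0[0]1   (R,0)→(Q,_,right)
state=Q head=1 tape=0_[1]   (Q,1)→(Q,1,left)
state=Q head=0 tape=0[_]1   (Q,_)→(R,1,left)
state=R head=-1 tape=[0]11   (R,0)→(Q,_,right)
state=Q head=0 tape=_[1]1   (Q,1)→(Q,1,left)
state=Q head=-1 tape=[_]11
After 11 steps: state Q, head at -1, tape 11.

state Q, head at -1, tape 11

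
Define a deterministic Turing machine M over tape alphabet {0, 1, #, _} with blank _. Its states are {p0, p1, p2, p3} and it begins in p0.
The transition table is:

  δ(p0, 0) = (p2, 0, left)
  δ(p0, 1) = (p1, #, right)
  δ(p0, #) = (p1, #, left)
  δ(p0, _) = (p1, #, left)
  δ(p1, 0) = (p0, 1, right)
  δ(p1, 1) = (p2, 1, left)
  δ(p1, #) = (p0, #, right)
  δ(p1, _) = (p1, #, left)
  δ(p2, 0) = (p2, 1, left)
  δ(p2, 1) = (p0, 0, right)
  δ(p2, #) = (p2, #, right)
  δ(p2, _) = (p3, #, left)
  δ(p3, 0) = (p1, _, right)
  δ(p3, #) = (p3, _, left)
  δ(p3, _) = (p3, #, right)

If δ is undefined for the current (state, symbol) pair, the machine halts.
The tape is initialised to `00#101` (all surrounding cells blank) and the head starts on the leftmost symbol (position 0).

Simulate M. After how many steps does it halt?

31

state=p0 head=0 tape=_____[0]0#101   (p0,0)→(p2,0,left)
state=p2 head=-1 tape=____[_]00#101   (p2,_)→(p3,#,left)
state=p3 head=-2 tape=___[_]#00#101   (p3,_)→(p3,#,right)
state=p3 head=-1 tape=___#[#]00#101   (p3,#)→(p3,_,left)
state=p3 head=-2 tape=___[#]_00#101   (p3,#)→(p3,_,left)
state=p3 head=-3 tape=__[_]__00#101   (p3,_)→(p3,#,right)
state=p3 head=-2 tape=__#[_]_00#101   (p3,_)→(p3,#,right)
state=p3 head=-1 tape=__##[_]00#101   (p3,_)→(p3,#,right)
state=p3 head=0 tape=__###[0]0#101   (p3,0)→(p1,_,right)
state=p1 head=1 tape=__###_[0]#101   (p1,0)→(p0,1,right)
state=p0 head=2 tape=__###_1[#]101   (p0,#)→(p1,#,left)
state=p1 head=1 tape=__###_[1]#101   (p1,1)→(p2,1,left)
state=p2 head=0 tape=__###[_]1#101   (p2,_)→(p3,#,left)
state=p3 head=-1 tape=__##[#]#1#101   (p3,#)→(p3,_,left)
state=p3 head=-2 tape=__#[#]_#1#101   (p3,#)→(p3,_,left)
state=p3 head=-3 tape=__[#]__#1#101   (p3,#)→(p3,_,left)
state=p3 head=-4 tape=_[_]___#1#101   (p3,_)→(p3,#,right)
state=p3 head=-3 tape=_#[_]__#1#101   (p3,_)→(p3,#,right)
state=p3 head=-2 tape=_##[_]_#1#101   (p3,_)→(p3,#,right)
state=p3 head=-1 tape=_###[_]#1#101   (p3,_)→(p3,#,right)
state=p3 head=0 tape=_####[#]1#101   (p3,#)→(p3,_,left)
state=p3 head=-1 tape=_###[#]_1#101   (p3,#)→(p3,_,left)
state=p3 head=-2 tape=_##[#]__1#101   (p3,#)→(p3,_,left)
state=p3 head=-3 tape=_#[#]___1#101   (p3,#)→(p3,_,left)
state=p3 head=-4 tape=_[#]____1#101   (p3,#)→(p3,_,left)
state=p3 head=-5 tape=[_]_____1#101   (p3,_)→(p3,#,right)
state=p3 head=-4 tape=#[_]____1#101   (p3,_)→(p3,#,right)
state=p3 head=-3 tape=##[_]___1#101   (p3,_)→(p3,#,right)
state=p3 head=-2 tape=###[_]__1#101   (p3,_)→(p3,#,right)
state=p3 head=-1 tape=####[_]_1#101   (p3,_)→(p3,#,right)
state=p3 head=0 tape=#####[_]1#101   (p3,_)→(p3,#,right)
state=p3 head=1 tape=######[1]#101
M halts after 31 transitions.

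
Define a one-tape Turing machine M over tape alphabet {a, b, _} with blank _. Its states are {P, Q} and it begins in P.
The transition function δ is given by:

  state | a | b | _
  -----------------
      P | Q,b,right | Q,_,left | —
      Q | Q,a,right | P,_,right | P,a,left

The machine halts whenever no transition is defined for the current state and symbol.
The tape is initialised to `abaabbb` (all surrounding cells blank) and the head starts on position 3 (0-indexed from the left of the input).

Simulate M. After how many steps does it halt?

14

P | aba[a]bbb_   read a → write b, move right, go to Q
Q | abab[b]bb_   read b → write _, move right, go to P
P | abab_[b]b_   read b → write _, move left, go to Q
Q | abab[_]_b_   read _ → write a, move left, go to P
P | aba[b]a_b_   read b → write _, move left, go to Q
Q | ab[a]_a_b_   read a → write a, move right, go to Q
Q | aba[_]a_b_   read _ → write a, move left, go to P
P | ab[a]aa_b_   read a → write b, move right, go to Q
Q | abb[a]a_b_   read a → write a, move right, go to Q
Q | abba[a]_b_   read a → write a, move right, go to Q
Q | abbaa[_]b_   read _ → write a, move left, go to P
P | abba[a]ab_   read a → write b, move right, go to Q
Q | abbab[a]b_   read a → write a, move right, go to Q
Q | abbaba[b]_   read b → write _, move right, go to P
P | abbaba_[_]
M halts after 14 transitions.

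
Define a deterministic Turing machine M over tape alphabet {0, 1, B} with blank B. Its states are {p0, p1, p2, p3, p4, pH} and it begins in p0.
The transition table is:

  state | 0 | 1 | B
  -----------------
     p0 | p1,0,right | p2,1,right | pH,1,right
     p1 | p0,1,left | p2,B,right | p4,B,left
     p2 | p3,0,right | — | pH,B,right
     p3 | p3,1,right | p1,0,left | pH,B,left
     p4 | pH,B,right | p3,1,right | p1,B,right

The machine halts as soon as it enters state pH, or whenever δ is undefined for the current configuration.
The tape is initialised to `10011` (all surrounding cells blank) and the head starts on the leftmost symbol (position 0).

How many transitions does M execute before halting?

p0 | [1]0011   read 1 → write 1, move right, go to p2
p2 | 1[0]011   read 0 → write 0, move right, go to p3
p3 | 10[0]11   read 0 → write 1, move right, go to p3
p3 | 101[1]1   read 1 → write 0, move left, go to p1
p1 | 10[1]01   read 1 → write B, move right, go to p2
p2 | 10B[0]1   read 0 → write 0, move right, go to p3
p3 | 10B0[1]   read 1 → write 0, move left, go to p1
p1 | 10B[0]0   read 0 → write 1, move left, go to p0
p0 | 10[B]10   read B → write 1, move right, go to pH
pH | 101[1]0
M halts after 9 transitions.

9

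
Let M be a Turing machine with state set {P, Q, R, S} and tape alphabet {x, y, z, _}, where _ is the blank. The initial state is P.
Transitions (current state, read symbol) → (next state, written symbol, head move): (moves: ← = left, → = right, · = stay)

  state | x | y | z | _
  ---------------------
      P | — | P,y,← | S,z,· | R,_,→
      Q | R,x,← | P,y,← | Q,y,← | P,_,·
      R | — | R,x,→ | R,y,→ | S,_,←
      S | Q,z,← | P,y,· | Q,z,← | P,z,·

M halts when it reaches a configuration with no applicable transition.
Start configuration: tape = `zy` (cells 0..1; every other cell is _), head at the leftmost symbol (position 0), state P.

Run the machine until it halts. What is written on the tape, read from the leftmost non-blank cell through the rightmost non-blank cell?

xy

P | _[z]y_   read z → write z, move ·, go to S
S | _[z]y_   read z → write z, move ←, go to Q
Q | [_]zy_   read _ → write _, move ·, go to P
P | [_]zy_   read _ → write _, move →, go to R
R | _[z]y_   read z → write y, move →, go to R
R | _y[y]_   read y → write x, move →, go to R
R | _yx[_]   read _ → write _, move ←, go to S
S | _y[x]_   read x → write z, move ←, go to Q
Q | _[y]z_   read y → write y, move ←, go to P
P | [_]yz_   read _ → write _, move →, go to R
R | _[y]z_   read y → write x, move →, go to R
R | _x[z]_   read z → write y, move →, go to R
R | _xy[_]   read _ → write _, move ←, go to S
S | _x[y]_   read y → write y, move ·, go to P
P | _x[y]_   read y → write y, move ←, go to P
P | _[x]y_
The non-blank tape span at halt is xy.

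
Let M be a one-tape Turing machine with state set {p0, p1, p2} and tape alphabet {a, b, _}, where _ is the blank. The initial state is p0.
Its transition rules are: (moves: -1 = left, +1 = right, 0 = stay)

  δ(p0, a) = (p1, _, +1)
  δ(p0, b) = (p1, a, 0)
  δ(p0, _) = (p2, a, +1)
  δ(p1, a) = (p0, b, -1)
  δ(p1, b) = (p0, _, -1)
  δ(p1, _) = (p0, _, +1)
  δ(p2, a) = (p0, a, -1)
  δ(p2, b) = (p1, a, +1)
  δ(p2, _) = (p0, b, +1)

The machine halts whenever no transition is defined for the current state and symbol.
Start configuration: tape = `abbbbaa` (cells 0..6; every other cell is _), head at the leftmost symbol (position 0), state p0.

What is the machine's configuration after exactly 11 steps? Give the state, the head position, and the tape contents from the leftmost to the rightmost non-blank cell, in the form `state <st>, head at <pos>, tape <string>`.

state=p0 head=0 tape=[a]bbbbaa   (p0,a)→(p1,_,+1)
state=p1 head=1 tape=_[b]bbbaa   (p1,b)→(p0,_,-1)
state=p0 head=0 tape=[_]_bbbaa   (p0,_)→(p2,a,+1)
state=p2 head=1 tape=a[_]bbbaa   (p2,_)→(p0,b,+1)
state=p0 head=2 tape=ab[b]bbaa   (p0,b)→(p1,a,0)
state=p1 head=2 tape=ab[a]bbaa   (p1,a)→(p0,b,-1)
state=p0 head=1 tape=a[b]bbbaa   (p0,b)→(p1,a,0)
state=p1 head=1 tape=a[a]bbbaa   (p1,a)→(p0,b,-1)
state=p0 head=0 tape=[a]bbbbaa   (p0,a)→(p1,_,+1)
state=p1 head=1 tape=_[b]bbbaa   (p1,b)→(p0,_,-1)
state=p0 head=0 tape=[_]_bbbaa   (p0,_)→(p2,a,+1)
state=p2 head=1 tape=a[_]bbbaa
After 11 steps: state p2, head at 1, tape a_bbbaa.

state p2, head at 1, tape a_bbbaa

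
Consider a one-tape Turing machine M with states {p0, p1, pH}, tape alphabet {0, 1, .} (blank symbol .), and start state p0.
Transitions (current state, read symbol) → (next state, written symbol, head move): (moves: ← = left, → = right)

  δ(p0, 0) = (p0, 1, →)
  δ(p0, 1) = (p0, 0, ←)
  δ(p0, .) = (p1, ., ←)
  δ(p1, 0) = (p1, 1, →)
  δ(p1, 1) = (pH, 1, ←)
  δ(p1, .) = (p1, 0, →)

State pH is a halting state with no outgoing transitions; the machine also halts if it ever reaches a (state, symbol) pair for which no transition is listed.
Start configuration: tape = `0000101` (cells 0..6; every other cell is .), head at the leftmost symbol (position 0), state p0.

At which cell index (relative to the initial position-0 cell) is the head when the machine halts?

5

state=p0 head=0 tape=..[0]000101   (p0,0)→(p0,1,→)
state=p0 head=1 tape=..1[0]00101   (p0,0)→(p0,1,→)
state=p0 head=2 tape=..11[0]0101   (p0,0)→(p0,1,→)
state=p0 head=3 tape=..111[0]101   (p0,0)→(p0,1,→)
state=p0 head=4 tape=..1111[1]01   (p0,1)→(p0,0,←)
state=p0 head=3 tape=..111[1]001   (p0,1)→(p0,0,←)
state=p0 head=2 tape=..11[1]0001   (p0,1)→(p0,0,←)
state=p0 head=1 tape=..1[1]00001   (p0,1)→(p0,0,←)
state=p0 head=0 tape=..[1]000001   (p0,1)→(p0,0,←)
state=p0 head=-1 tape=.[.]0000001   (p0,.)→(p1,.,←)
state=p1 head=-2 tape=[.].0000001   (p1,.)→(p1,0,→)
state=p1 head=-1 tape=0[.]0000001   (p1,.)→(p1,0,→)
state=p1 head=0 tape=00[0]000001   (p1,0)→(p1,1,→)
state=p1 head=1 tape=001[0]00001   (p1,0)→(p1,1,→)
state=p1 head=2 tape=0011[0]0001   (p1,0)→(p1,1,→)
state=p1 head=3 tape=00111[0]001   (p1,0)→(p1,1,→)
state=p1 head=4 tape=001111[0]01   (p1,0)→(p1,1,→)
state=p1 head=5 tape=0011111[0]1   (p1,0)→(p1,1,→)
state=p1 head=6 tape=00111111[1]   (p1,1)→(pH,1,←)
state=pH head=5 tape=0011111[1]1
At halt the head is at cell 5.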